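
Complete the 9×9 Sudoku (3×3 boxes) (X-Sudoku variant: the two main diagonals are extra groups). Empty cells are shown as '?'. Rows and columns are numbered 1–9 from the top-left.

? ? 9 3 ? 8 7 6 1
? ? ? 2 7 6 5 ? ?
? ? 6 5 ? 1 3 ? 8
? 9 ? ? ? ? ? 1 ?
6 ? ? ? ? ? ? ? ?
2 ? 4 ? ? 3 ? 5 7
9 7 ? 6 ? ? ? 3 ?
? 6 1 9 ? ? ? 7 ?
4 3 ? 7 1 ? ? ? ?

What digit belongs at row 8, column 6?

row 1, column 1 = 5: row 1 has {1,3,6,7,8,9}; col 1 has {2,4,6,9}; box has {6,9}; main diagonal has {3,6,7} → only 5 remains.
row 1, column 5 = 4: row 1 has {1,3,5,6,7,8,9}; col 5 has {1,7}; box has {1,2,3,5,6,7,8} → only 4 remains.
row 2, column 8 = 9: row 2 has {2,5,6,7}; col 8 has {1,3,5,6,7}; box has {1,3,5,6,7,8}; anti-diagonal has {1,3,4,6} → only 9 remains.
row 2, column 9 = 4: row 2 has {2,5,6,7,9}; col 9 has {1,7,8}; box has {1,3,5,6,7,8,9} → only 4 remains.
row 3, column 1 = 7: row 3 has {1,3,5,6,8}; col 1 has {2,4,5,6,9}; box has {5,6,9} → only 7 remains.
row 3, column 5 = 9: row 3 has {1,3,5,6,7,8}; col 5 has {1,4,7}; box has {1,2,3,4,5,6,7,8} → only 9 remains.
row 3, column 8 = 2: row 3 has {1,3,5,6,7,8,9}; col 8 has {1,3,5,6,7,9}; box has {1,3,4,5,6,7,8,9} → only 2 remains.
row 6, column 4 = 8: row 6 has {2,3,4,5,7}; col 4 has {2,3,5,6,7,9}; box has {3}; anti-diagonal has {1,3,4,6,9} → only 8 remains.
row 6, column 5 = 6: row 6 has {2,3,4,5,7,8}; col 5 has {1,4,7,9}; box has {3,8} → only 6 remains.
row 6, column 7 = 9: row 6 has {2,3,4,5,6,7,8}; col 7 has {3,5,7}; box has {1,5,7} → only 9 remains.
row 8, column 1 = 8: row 8 has {1,6,7,9}; col 1 has {2,4,5,6,7,9}; box has {1,3,4,6,7,9} → only 8 remains.
row 9, column 8 = 8: row 9 has {1,3,4,7}; col 8 has {1,2,3,5,6,7,9}; box has {3,7} → only 8 remains.
row 1, column 2 = 2: row 1 has {1,3,4,5,6,7,8,9}; col 2 has {3,6,7,9}; box has {5,6,7,9} → only 2 remains.
row 3, column 2 = 4: row 3 has {1,2,3,5,6,7,8,9}; col 2 has {2,3,6,7,9}; box has {2,5,6,7,9} → only 4 remains.
row 4, column 1 = 3: row 4 has {1,9}; col 1 has {2,4,5,6,7,8,9}; box has {2,4,6,9} → only 3 remains.
row 4, column 4 = 4: row 4 has {1,3,9}; col 4 has {2,3,5,6,7,8,9}; box has {3,6,8}; main diagonal has {3,5,6,7} → only 4 remains.
row 5, column 4 = 1: row 5 has {6}; col 4 has {2,3,4,5,6,7,8,9}; box has {3,4,6,8} → only 1 remains.
row 5, column 5 = 2: row 5 has {1,6}; col 5 has {1,4,6,7,9}; box has {1,3,4,6,8}; main diagonal has {3,4,5,6,7}; anti-diagonal has {1,3,4,6,8,9} → only 2 remains.
row 5, column 8 = 4: row 5 has {1,2,6}; col 8 has {1,2,3,5,6,7,8,9}; box has {1,5,7,9} → only 4 remains.
row 5, column 9 = 3: row 5 has {1,2,4,6}; col 9 has {1,4,7,8}; box has {1,4,5,7,9} → only 3 remains.
row 6, column 2 = 1: row 6 has {2,3,4,5,6,7,8,9}; col 2 has {2,3,4,6,7,9}; box has {2,3,4,6,9} → only 1 remains.
row 7, column 3 = 5: row 7 has {3,6,7,9}; col 3 has {1,4,6,9}; box has {1,3,4,6,7,8,9}; anti-diagonal has {1,2,3,4,6,8,9} → only 5 remains.
row 7, column 5 = 8: row 7 has {3,5,6,7,9}; col 5 has {1,2,4,6,7,9}; box has {1,6,7,9} → only 8 remains.
row 7, column 7 = 1: row 7 has {3,5,6,7,8,9}; col 7 has {3,5,7,9}; box has {3,7,8}; main diagonal has {2,3,4,5,6,7} → only 1 remains.
row 7, column 9 = 2: row 7 has {1,3,5,6,7,8,9}; col 9 has {1,3,4,7,8}; box has {1,3,7,8} → only 2 remains.
row 8, column 7 = 4: row 8 has {1,6,7,8,9}; col 7 has {1,3,5,7,9}; box has {1,2,3,7,8} → only 4 remains.
row 8, column 9 = 5: row 8 has {1,4,6,7,8,9}; col 9 has {1,2,3,4,7,8}; box has {1,2,3,4,7,8} → only 5 remains.
row 9, column 3 = 2: row 9 has {1,3,4,7,8}; col 3 has {1,4,5,6,9}; box has {1,3,4,5,6,7,8,9} → only 2 remains.
row 9, column 6 = 5: row 9 has {1,2,3,4,7,8}; col 6 has {1,3,6,8}; box has {1,6,7,8,9} → only 5 remains.
row 9, column 7 = 6: row 9 has {1,2,3,4,5,7,8}; col 7 has {1,3,4,5,7,9}; box has {1,2,3,4,5,7,8} → only 6 remains.
row 9, column 9 = 9: row 9 has {1,2,3,4,5,6,7,8}; col 9 has {1,2,3,4,5,7,8}; box has {1,2,3,4,5,6,7,8}; main diagonal has {1,2,3,4,5,6,7} → only 9 remains.
row 2, column 1 = 1: row 2 has {2,4,5,6,7,9}; col 1 has {2,3,4,5,6,7,8,9}; box has {2,4,5,6,7,9} → only 1 remains.
row 2, column 2 = 8: row 2 has {1,2,4,5,6,7,9}; col 2 has {1,2,3,4,6,7,9}; box has {1,2,4,5,6,7,9}; main diagonal has {1,2,3,4,5,6,7,9} → only 8 remains.
row 2, column 3 = 3: row 2 has {1,2,4,5,6,7,8,9}; col 3 has {1,2,4,5,6,9}; box has {1,2,4,5,6,7,8,9} → only 3 remains.
row 4, column 5 = 5: row 4 has {1,3,4,9}; col 5 has {1,2,4,6,7,8,9}; box has {1,2,3,4,6,8} → only 5 remains.
row 4, column 6 = 7: row 4 has {1,3,4,5,9}; col 6 has {1,3,5,6,8}; box has {1,2,3,4,5,6,8}; anti-diagonal has {1,2,3,4,5,6,8,9} → only 7 remains.
row 4, column 9 = 6: row 4 has {1,3,4,5,7,9}; col 9 has {1,2,3,4,5,7,8,9}; box has {1,3,4,5,7,9} → only 6 remains.
row 5, column 2 = 5: row 5 has {1,2,3,4,6}; col 2 has {1,2,3,4,6,7,8,9}; box has {1,2,3,4,6,9} → only 5 remains.
row 5, column 6 = 9: row 5 has {1,2,3,4,5,6}; col 6 has {1,3,5,6,7,8}; box has {1,2,3,4,5,6,7,8} → only 9 remains.
row 5, column 7 = 8: row 5 has {1,2,3,4,5,6,9}; col 7 has {1,3,4,5,6,7,9}; box has {1,3,4,5,6,7,9} → only 8 remains.
row 7, column 6 = 4: row 7 has {1,2,3,5,6,7,8,9}; col 6 has {1,3,5,6,7,8,9}; box has {1,5,6,7,8,9} → only 4 remains.
row 8, column 5 = 3: row 8 has {1,4,5,6,7,8,9}; col 5 has {1,2,4,5,6,7,8,9}; box has {1,4,5,6,7,8,9} → only 3 remains.
row 8, column 6 = 2: row 8 has {1,3,4,5,6,7,8,9}; col 6 has {1,3,4,5,6,7,8,9}; box has {1,3,4,5,6,7,8,9} → only 2 remains.

2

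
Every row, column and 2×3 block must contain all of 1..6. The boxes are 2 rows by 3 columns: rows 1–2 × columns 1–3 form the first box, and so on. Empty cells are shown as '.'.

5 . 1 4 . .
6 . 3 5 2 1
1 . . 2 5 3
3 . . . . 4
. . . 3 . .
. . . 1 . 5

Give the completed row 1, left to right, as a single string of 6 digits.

r1c2 = 2: row 1 has {1,4,5}; col 2 has {}; box has {1,3,5,6} → only 2 remains.
r1c6 = 6: row 1 has {1,2,4,5}; col 6 has {1,3,4,5}; box has {1,2,4,5} → only 6 remains.
r2c2 = 4 (sole candidate).
r3c2 = 6 (sole candidate).
r3c3 = 4 (sole candidate).
r4c2 = 5 (sole candidate).
r4c3 = 2 (sole candidate).
r4c4 = 6 (sole candidate).
r4c5 = 1 (sole candidate).
r5c2 = 1 (sole candidate).
r5c6 = 2 (sole candidate).
r6c2 = 3 (sole candidate).
r6c3 = 6 (sole candidate).
r6c5 = 4 (sole candidate).
r1c5 = 3: row 1 has {1,2,4,5,6}; col 5 has {1,2,4,5}; box has {1,2,4,5,6} → only 3 remains.

521436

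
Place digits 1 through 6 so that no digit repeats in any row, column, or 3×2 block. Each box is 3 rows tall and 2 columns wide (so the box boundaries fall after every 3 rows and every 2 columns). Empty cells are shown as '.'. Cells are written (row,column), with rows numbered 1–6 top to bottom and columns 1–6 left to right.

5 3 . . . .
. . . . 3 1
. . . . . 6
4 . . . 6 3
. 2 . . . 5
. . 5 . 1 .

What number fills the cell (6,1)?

(5,5) = 4: row 5 has {2,5}; col 5 has {1,3,6}; box has {1,3,5,6} → only 4 remains.
(6,2) = 6: row 6 has {1,5}; col 2 has {2,3}; box has {2,4} → only 6 remains.
(6,6) = 2: row 6 has {1,5,6}; col 6 has {1,3,5,6}; box has {1,3,4,5,6} → only 2 remains.
(1,5) = 2: row 1 has {3,5}; col 5 has {1,3,4,6}; box has {1,3,6} → only 2 remains.
(1,6) = 4: row 1 has {2,3,5}; col 6 has {1,2,3,5,6}; box has {1,2,3,6} → only 4 remains.
(2,2) = 4: row 2 has {1,3}; col 2 has {2,3,6}; box has {3,5} → only 4 remains.
(3,2) = 1: row 3 has {6}; col 2 has {2,3,4,6}; box has {3,4,5} → only 1 remains.
(3,5) = 5: row 3 has {1,6}; col 5 has {1,2,3,4,6}; box has {1,2,3,4,6} → only 5 remains.
(4,2) = 5: row 4 has {3,4,6}; col 2 has {1,2,3,4,6}; box has {2,4,6} → only 5 remains.
(6,1) = 3: row 6 has {1,2,5,6}; col 1 has {4,5}; box has {2,4,5,6} → only 3 remains.

3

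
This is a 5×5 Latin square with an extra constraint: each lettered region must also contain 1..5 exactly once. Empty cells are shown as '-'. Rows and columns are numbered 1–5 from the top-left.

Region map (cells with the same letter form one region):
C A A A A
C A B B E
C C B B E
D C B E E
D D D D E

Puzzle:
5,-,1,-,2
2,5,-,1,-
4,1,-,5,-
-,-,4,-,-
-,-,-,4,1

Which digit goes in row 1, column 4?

3

row 1, column 4 = 3: row 1 has {1,2,5}; col 4 has {1,4,5}; region has {1,2,5} → only 3 remains.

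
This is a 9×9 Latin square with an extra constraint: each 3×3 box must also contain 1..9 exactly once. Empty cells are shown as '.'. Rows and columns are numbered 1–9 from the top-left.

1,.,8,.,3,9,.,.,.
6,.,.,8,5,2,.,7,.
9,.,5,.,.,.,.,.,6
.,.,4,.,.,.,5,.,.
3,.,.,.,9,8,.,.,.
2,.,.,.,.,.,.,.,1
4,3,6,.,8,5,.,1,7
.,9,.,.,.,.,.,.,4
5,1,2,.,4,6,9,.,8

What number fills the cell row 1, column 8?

2

row 2, column 2 = 4: row 2 has {2,5,6,7,8}; col 2 has {1,3,9}; box has {1,5,6,8,9} → only 4 remains.
row 2, column 3 = 3: row 2 has {2,4,5,6,7,8}; col 3 has {2,4,5,6,8}; box has {1,4,5,6,8,9} → only 3 remains.
row 2, column 7 = 1: row 2 has {2,3,4,5,6,7,8}; col 7 has {5,9}; box has {6,7} → only 1 remains.
row 2, column 9 = 9: row 2 has {1,2,3,4,5,6,7,8}; col 9 has {1,4,6,7,8}; box has {1,6,7} → only 9 remains.
row 5, column 9 = 2: row 5 has {3,8,9}; col 9 has {1,4,6,7,8,9}; box has {1,5} → only 2 remains.
row 7, column 7 = 2: row 7 has {1,3,4,5,6,7,8}; col 7 has {1,5,9}; box has {1,4,7,8,9} → only 2 remains.
row 8, column 3 = 7: row 8 has {4,9}; col 3 has {2,3,4,5,6,8}; box has {1,2,3,4,5,6,9} → only 7 remains.
row 9, column 8 = 3: row 9 has {1,2,4,5,6,8,9}; col 8 has {1,7}; box has {1,2,4,7,8,9} → only 3 remains.
row 1, column 7 = 4: row 1 has {1,3,8,9}; col 7 has {1,2,5,9}; box has {1,6,7,9} → only 4 remains.
row 1, column 9 = 5: row 1 has {1,3,4,8,9}; col 9 has {1,2,4,6,7,8,9}; box has {1,4,6,7,9} → only 5 remains.
row 4, column 9 = 3: row 4 has {4,5}; col 9 has {1,2,4,5,6,7,8,9}; box has {1,2,5} → only 3 remains.
row 5, column 3 = 1: row 5 has {2,3,8,9}; col 3 has {2,3,4,5,6,7,8}; box has {2,3,4} → only 1 remains.
row 6, column 3 = 9: row 6 has {1,2}; col 3 has {1,2,3,4,5,6,7,8}; box has {1,2,3,4} → only 9 remains.
row 7, column 4 = 9: row 7 has {1,2,3,4,5,6,7,8}; col 4 has {8}; box has {4,5,6,8} → only 9 remains.
row 8, column 1 = 8: row 8 has {4,7,9}; col 1 has {1,2,3,4,5,6,9}; box has {1,2,3,4,5,6,7,9} → only 8 remains.
row 8, column 7 = 6: row 8 has {4,7,8,9}; col 7 has {1,2,4,5,9}; box has {1,2,3,4,7,8,9} → only 6 remains.
row 8, column 8 = 5: row 8 has {4,6,7,8,9}; col 8 has {1,3,7}; box has {1,2,3,4,6,7,8,9} → only 5 remains.
row 9, column 4 = 7: row 9 has {1,2,3,4,5,6,8,9}; col 4 has {8,9}; box has {4,5,6,8,9} → only 7 remains.
row 1, column 4 = 6: row 1 has {1,3,4,5,8,9}; col 4 has {7,8,9}; box has {2,3,5,8,9} → only 6 remains.
row 1, column 8 = 2: row 1 has {1,3,4,5,6,8,9}; col 8 has {1,3,5,7}; box has {1,4,5,6,7,9} → only 2 remains.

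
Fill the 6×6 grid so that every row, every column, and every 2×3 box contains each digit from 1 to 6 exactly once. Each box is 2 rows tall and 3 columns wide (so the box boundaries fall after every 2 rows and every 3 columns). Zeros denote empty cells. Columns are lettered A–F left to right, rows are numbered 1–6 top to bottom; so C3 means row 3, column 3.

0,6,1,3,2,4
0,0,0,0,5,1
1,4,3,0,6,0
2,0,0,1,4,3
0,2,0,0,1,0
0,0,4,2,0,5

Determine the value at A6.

6

A1 = 5 (sole candidate).
B2 = 3 (sole candidate).
C2 = 2 (sole candidate).
D2 = 6 (sole candidate).
D3 = 5 (sole candidate).
F3 = 2 (sole candidate).
B4 = 5 (sole candidate).
C4 = 6 (sole candidate).
C5 = 5 (sole candidate).
D5 = 4 (sole candidate).
F5 = 6 (sole candidate).
B6 = 1 (sole candidate).
E6 = 3 (sole candidate).
A2 = 4 (sole candidate).
A5 = 3 (sole candidate).
A6 = 6: row 6 has {1,2,3,4,5}; col 1 has {1,2,3,4,5}; box has {1,2,3,4,5} → only 6 remains.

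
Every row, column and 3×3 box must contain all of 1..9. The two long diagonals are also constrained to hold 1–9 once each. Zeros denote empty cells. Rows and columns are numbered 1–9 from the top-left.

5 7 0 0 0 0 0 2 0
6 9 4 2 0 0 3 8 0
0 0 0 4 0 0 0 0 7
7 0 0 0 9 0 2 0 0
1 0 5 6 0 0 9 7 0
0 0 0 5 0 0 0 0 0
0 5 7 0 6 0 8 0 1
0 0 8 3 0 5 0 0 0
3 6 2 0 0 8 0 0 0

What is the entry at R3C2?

R2C9 = 5 (sole candidate).
R4C4 = 1 (sole candidate).
R4C6 = 4 (sole candidate).
R5C5 = 2 (sole candidate).
R5C6 = 3 (sole candidate).
R6C6 = 7 (sole candidate).
R7C4 = 9 (sole candidate).
R7C6 = 2 (sole candidate).
R8C2 = 1 (sole candidate).
R9C4 = 7 (sole candidate).
R9C9 = 4 (sole candidate).
R1C4 = 8 (sole candidate).
R2C6 = 1 (sole candidate).
R3C3 = 3 (sole candidate).
R3C5 = 5 (sole candidate).
R3C7 = 6 (sole candidate).
R4C3 = 6 (sole candidate).
R5C9 = 8 (sole candidate).
R6C3 = 9 (sole candidate).
R6C5 = 8 (sole candidate).
R7C1 = 4 (sole candidate).
R7C8 = 3 (sole candidate).
R8C1 = 9 (sole candidate).
R8C5 = 4 (sole candidate).
R8C7 = 7 (sole candidate).
R8C8 = 6 (sole candidate).
R8C9 = 2 (sole candidate).
R9C5 = 1 (sole candidate).
R9C7 = 5 (sole candidate).
R9C8 = 9 (sole candidate).
R1C3 = 1 (sole candidate).
R1C5 = 3 (sole candidate).
R1C7 = 4 (sole candidate).
R1C9 = 9 (sole candidate).
R2C5 = 7 (sole candidate).
R3C6 = 9 (sole candidate).
R3C8 = 1 (sole candidate).
R4C8 = 5 (sole candidate).
R4C9 = 3 (sole candidate).
R5C2 = 4 (sole candidate).
R6C1 = 2 (sole candidate).
R6C2 = 3 (sole candidate).
R6C7 = 1 (sole candidate).
R6C8 = 4 (sole candidate).
R6C9 = 6 (sole candidate).
R1C6 = 6 (sole candidate).
R3C1 = 8 (sole candidate).
R3C2 = 2: row 3 has {1,3,4,5,6,7,8,9}; col 2 has {1,3,4,5,6,7,9}; box has {1,3,4,5,6,7,8,9} → only 2 remains.

2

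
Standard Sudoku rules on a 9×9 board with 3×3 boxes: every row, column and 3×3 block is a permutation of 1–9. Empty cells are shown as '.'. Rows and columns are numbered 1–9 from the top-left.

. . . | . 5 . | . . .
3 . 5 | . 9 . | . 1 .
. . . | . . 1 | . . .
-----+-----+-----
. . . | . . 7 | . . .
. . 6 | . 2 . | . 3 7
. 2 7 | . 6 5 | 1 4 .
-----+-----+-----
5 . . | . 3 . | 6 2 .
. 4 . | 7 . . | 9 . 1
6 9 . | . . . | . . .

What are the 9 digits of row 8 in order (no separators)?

243786951

r8c5 = 8: row 8 has {1,4,7,9}; col 5 has {2,3,5,6,9}; box has {3,7} → only 8 remains.
r8c8 = 5: row 8 has {1,4,7,8,9}; col 8 has {1,2,3,4}; box has {1,2,6,9} → only 5 remains.
r8c1 = 2: row 8 has {1,4,5,7,8,9}; col 1 has {3,5,6}; box has {4,5,6,9} → only 2 remains.
r8c3 = 3: row 8 has {1,2,4,5,7,8,9}; col 3 has {5,6,7}; box has {2,4,5,6,9} → only 3 remains.
r8c6 = 6: row 8 has {1,2,3,4,5,7,8,9}; col 6 has {1,5,7}; box has {3,7,8} → only 6 remains.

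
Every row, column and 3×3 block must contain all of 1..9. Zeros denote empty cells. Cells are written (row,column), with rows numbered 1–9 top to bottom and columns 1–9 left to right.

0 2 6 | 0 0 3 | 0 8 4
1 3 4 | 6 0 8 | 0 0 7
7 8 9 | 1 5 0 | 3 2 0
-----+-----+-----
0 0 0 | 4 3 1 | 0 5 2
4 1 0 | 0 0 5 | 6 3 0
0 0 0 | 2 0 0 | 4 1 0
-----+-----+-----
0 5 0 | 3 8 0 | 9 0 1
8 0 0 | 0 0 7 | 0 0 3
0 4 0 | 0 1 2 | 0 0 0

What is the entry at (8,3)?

(1,1) = 5: row 1 has {2,3,4,6,8}; col 1 has {1,4,7,8}; box has {1,2,3,4,6,7,8,9} → only 5 remains.
(1,7) = 1: row 1 has {2,3,4,5,6,8}; col 7 has {3,4,6,9}; box has {2,3,4,7,8} → only 1 remains.
(2,7) = 5: row 2 has {1,3,4,6,7,8}; col 7 has {1,3,4,6,9}; box has {1,2,3,4,7,8} → only 5 remains.
(2,8) = 9: row 2 has {1,3,4,5,6,7,8}; col 8 has {1,2,3,5,8}; box has {1,2,3,4,5,7,8} → only 9 remains.
(3,6) = 4: row 3 has {1,2,3,5,7,8,9}; col 6 has {1,2,3,5,7,8}; box has {1,3,5,6,8} → only 4 remains.
(3,9) = 6: row 3 has {1,2,3,4,5,7,8,9}; col 9 has {1,2,3,4,7}; box has {1,2,3,4,5,7,8,9} → only 6 remains.
(7,6) = 6: row 7 has {1,3,5,8,9}; col 6 has {1,2,3,4,5,7,8}; box has {1,2,3,7,8} → only 6 remains.
(8,7) = 2: row 8 has {3,7,8}; col 7 has {1,3,4,5,6,9}; box has {1,3,9} → only 2 remains.
(2,5) = 2: row 2 has {1,3,4,5,6,7,8,9}; col 5 has {1,3,5,8}; box has {1,3,4,5,6,8} → only 2 remains.
(6,6) = 9: row 6 has {1,2,4}; col 6 has {1,2,3,4,5,6,7,8}; box has {1,2,3,4,5} → only 9 remains.
(6,9) = 8: row 6 has {1,2,4,9}; col 9 has {1,2,3,4,6,7}; box has {1,2,3,4,5,6} → only 8 remains.
(7,1) = 2: row 7 has {1,3,5,6,8,9}; col 1 has {1,4,5,7,8}; box has {4,5,8} → only 2 remains.
(7,3) = 7: row 7 has {1,2,3,5,6,8,9}; col 3 has {4,6,9}; box has {2,4,5,8} → only 7 remains.
(7,8) = 4: row 7 has {1,2,3,5,6,7,8,9}; col 8 has {1,2,3,5,8,9}; box has {1,2,3,9} → only 4 remains.
(8,3) = 1: row 8 has {2,3,7,8}; col 3 has {4,6,7,9}; box has {2,4,5,7,8} → only 1 remains.

1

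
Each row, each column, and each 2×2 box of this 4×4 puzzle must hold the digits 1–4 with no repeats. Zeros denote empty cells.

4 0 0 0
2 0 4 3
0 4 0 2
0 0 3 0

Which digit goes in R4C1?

1

R1C4 = 1 (sole candidate).
R2C2 = 1 (sole candidate).
R3C3 = 1 (sole candidate).
R4C1 = 1: row 4 has {3}; col 1 has {2,4}; box has {4} → only 1 remains.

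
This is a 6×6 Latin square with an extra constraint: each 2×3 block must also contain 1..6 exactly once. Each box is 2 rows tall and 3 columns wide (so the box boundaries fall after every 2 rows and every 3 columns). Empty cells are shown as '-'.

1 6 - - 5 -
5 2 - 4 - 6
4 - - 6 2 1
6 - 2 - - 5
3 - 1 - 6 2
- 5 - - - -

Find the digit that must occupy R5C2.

R1C6 = 3 (sole candidate).
R2C3 = 3 (sole candidate).
R2C5 = 1 (sole candidate).
R3C2 = 3 (sole candidate).
R3C3 = 5 (sole candidate).
R4C2 = 1 (sole candidate).
R4C4 = 3 (sole candidate).
R4C5 = 4 (sole candidate).
R5C2 = 4: row 5 has {1,2,3,6}; col 2 has {1,2,3,5,6}; box has {1,3,5} → only 4 remains.

4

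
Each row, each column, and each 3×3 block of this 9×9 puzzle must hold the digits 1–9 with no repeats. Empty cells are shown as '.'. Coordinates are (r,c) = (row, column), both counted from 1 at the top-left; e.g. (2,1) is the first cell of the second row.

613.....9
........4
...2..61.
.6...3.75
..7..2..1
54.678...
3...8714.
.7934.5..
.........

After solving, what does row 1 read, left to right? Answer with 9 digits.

(1,5) = 5: row 1 has {1,3,6,9}; col 5 has {4,7,8}; box has {2} → only 5 remains.
(1,6) = 4: row 1 has {1,3,5,6,9}; col 6 has {2,3,7,8}; box has {2,5} → only 4 remains.
(3,6) = 9: row 3 has {1,2,6}; col 6 has {2,3,4,7,8}; box has {2,4,5} → only 9 remains.
(5,5) = 9: row 5 has {1,2,7}; col 5 has {4,5,7,8}; box has {2,3,6,7,8} → only 9 remains.
(3,5) = 3: row 3 has {1,2,6,9}; col 5 has {4,5,7,8,9}; box has {2,4,5,9} → only 3 remains.
(4,5) = 1: row 4 has {3,5,6,7}; col 5 has {3,4,5,7,8,9}; box has {2,3,6,7,8,9} → only 1 remains.
(5,1) = 8: row 5 has {1,2,7,9}; col 1 has {3,5,6}; box has {4,5,6,7} → only 8 remains.
(5,2) = 3: row 5 has {1,2,7,8,9}; col 2 has {1,4,6,7}; box has {4,5,6,7,8} → only 3 remains.
(5,7) = 4: row 5 has {1,2,3,7,8,9}; col 7 has {1,5,6}; box has {1,5,7} → only 4 remains.
(5,8) = 6: row 5 has {1,2,3,4,7,8,9}; col 8 has {1,4,7}; box has {1,4,5,7} → only 6 remains.
(2,5) = 6: row 2 has {4}; col 5 has {1,3,4,5,7,8,9}; box has {2,3,4,5,9} → only 6 remains.
(2,6) = 1: row 2 has {4,6}; col 6 has {2,3,4,7,8,9}; box has {2,3,4,5,6,9} → only 1 remains.
(4,3) = 2: row 4 has {1,3,5,6,7}; col 3 has {3,7,9}; box has {3,4,5,6,7,8} → only 2 remains.
(4,4) = 4: row 4 has {1,2,3,5,6,7}; col 4 has {2,3,6}; box has {1,2,3,6,7,8,9} → only 4 remains.
(5,4) = 5: row 5 has {1,2,3,4,6,7,8,9}; col 4 has {2,3,4,6}; box has {1,2,3,4,6,7,8,9} → only 5 remains.
(6,3) = 1: row 6 has {4,5,6,7,8}; col 3 has {2,3,7,9}; box has {2,3,4,5,6,7,8} → only 1 remains.
(7,4) = 9: row 7 has {1,3,4,7,8}; col 4 has {2,3,4,5,6}; box has {3,4,7,8} → only 9 remains.
(8,6) = 6: row 8 has {3,4,5,7,9}; col 6 has {1,2,3,4,7,8,9}; box has {3,4,7,8,9} → only 6 remains.
(9,4) = 1: row 9 has {}; col 4 has {2,3,4,5,6,9}; box has {3,4,6,7,8,9} → only 1 remains.
(9,5) = 2: row 9 has {1}; col 5 has {1,3,4,5,6,7,8,9}; box has {1,3,4,6,7,8,9} → only 2 remains.
(9,6) = 5: row 9 has {1,2}; col 6 has {1,2,3,4,6,7,8,9}; box has {1,2,3,4,6,7,8,9} → only 5 remains.
(4,1) = 9: row 4 has {1,2,3,4,5,6,7}; col 1 has {3,5,6,8}; box has {1,2,3,4,5,6,7,8} → only 9 remains.
(4,7) = 8: row 4 has {1,2,3,4,5,6,7,9}; col 7 has {1,4,5,6}; box has {1,4,5,6,7} → only 8 remains.
(9,1) = 4: row 9 has {1,2,5}; col 1 has {3,5,6,8,9}; box has {3,7,9} → only 4 remains.
(9,2) = 8: row 9 has {1,2,4,5}; col 2 has {1,3,4,6,7}; box has {3,4,7,9} → only 8 remains.
(9,3) = 6: row 9 has {1,2,4,5,8}; col 3 has {1,2,3,7,9}; box has {3,4,7,8,9} → only 6 remains.
(3,1) = 7: row 3 has {1,2,3,6,9}; col 1 has {3,4,5,6,8,9}; box has {1,3,6} → only 7 remains.
(3,2) = 5: row 3 has {1,2,3,6,7,9}; col 2 has {1,3,4,6,7,8}; box has {1,3,6,7} → only 5 remains.
(3,9) = 8: row 3 has {1,2,3,5,6,7,9}; col 9 has {1,4,5,9}; box has {1,4,6,9} → only 8 remains.
(7,2) = 2: row 7 has {1,3,4,7,8,9}; col 2 has {1,3,4,5,6,7,8}; box has {3,4,6,7,8,9} → only 2 remains.
(7,3) = 5: row 7 has {1,2,3,4,7,8,9}; col 3 has {1,2,3,6,7,9}; box has {2,3,4,6,7,8,9} → only 5 remains.
(7,9) = 6: row 7 has {1,2,3,4,5,7,8,9}; col 9 has {1,4,5,8,9}; box has {1,4,5} → only 6 remains.
(8,1) = 1: row 8 has {3,4,5,6,7,9}; col 1 has {3,4,5,6,7,8,9}; box has {2,3,4,5,6,7,8,9} → only 1 remains.
(8,9) = 2: row 8 has {1,3,4,5,6,7,9}; col 9 has {1,4,5,6,8,9}; box has {1,4,5,6} → only 2 remains.
(1,8) = 2: row 1 has {1,3,4,5,6,9}; col 8 has {1,4,6,7}; box has {1,4,6,8,9} → only 2 remains.
(2,1) = 2: row 2 has {1,4,6}; col 1 has {1,3,4,5,6,7,8,9}; box has {1,3,5,6,7} → only 2 remains.
(2,2) = 9: row 2 has {1,2,4,6}; col 2 has {1,2,3,4,5,6,7,8}; box has {1,2,3,5,6,7} → only 9 remains.
(2,3) = 8: row 2 has {1,2,4,6,9}; col 3 has {1,2,3,5,6,7,9}; box has {1,2,3,5,6,7,9} → only 8 remains.
(2,4) = 7: row 2 has {1,2,4,6,8,9}; col 4 has {1,2,3,4,5,6,9}; box has {1,2,3,4,5,6,9} → only 7 remains.
(2,7) = 3: row 2 has {1,2,4,6,7,8,9}; col 7 has {1,4,5,6,8}; box has {1,2,4,6,8,9} → only 3 remains.
(2,8) = 5: row 2 has {1,2,3,4,6,7,8,9}; col 8 has {1,2,4,6,7}; box has {1,2,3,4,6,8,9} → only 5 remains.
(3,3) = 4: row 3 has {1,2,3,5,6,7,8,9}; col 3 has {1,2,3,5,6,7,8,9}; box has {1,2,3,5,6,7,8,9} → only 4 remains.
(6,9) = 3: row 6 has {1,4,5,6,7,8}; col 9 has {1,2,4,5,6,8,9}; box has {1,4,5,6,7,8} → only 3 remains.
(8,8) = 8: row 8 has {1,2,3,4,5,6,7,9}; col 8 has {1,2,4,5,6,7}; box has {1,2,4,5,6} → only 8 remains.
(9,9) = 7: row 9 has {1,2,4,5,6,8}; col 9 has {1,2,3,4,5,6,8,9}; box has {1,2,4,5,6,8} → only 7 remains.
(1,4) = 8: row 1 has {1,2,3,4,5,6,9}; col 4 has {1,2,3,4,5,6,7,9}; box has {1,2,3,4,5,6,7,9} → only 8 remains.
(1,7) = 7: row 1 has {1,2,3,4,5,6,8,9}; col 7 has {1,3,4,5,6,8}; box has {1,2,3,4,5,6,8,9} → only 7 remains.

613854729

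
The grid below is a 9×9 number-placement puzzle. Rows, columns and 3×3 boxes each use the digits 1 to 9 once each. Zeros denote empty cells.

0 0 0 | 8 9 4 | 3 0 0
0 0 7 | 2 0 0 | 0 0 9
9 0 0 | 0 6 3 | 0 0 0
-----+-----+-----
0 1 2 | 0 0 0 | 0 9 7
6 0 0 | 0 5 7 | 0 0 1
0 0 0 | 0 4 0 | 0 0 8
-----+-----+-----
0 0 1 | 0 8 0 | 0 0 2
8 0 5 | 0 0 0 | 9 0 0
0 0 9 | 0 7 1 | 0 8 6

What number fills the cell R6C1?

R1C3 = 6: row 1 has {3,4,8,9}; col 3 has {1,2,5,7,9}; box has {7,9} → only 6 remains.
R1C9 = 5: row 1 has {3,4,6,8,9}; col 9 has {1,2,6,7,8,9}; box has {3,9} → only 5 remains.
R2C5 = 1: row 2 has {2,7,9}; col 5 has {4,5,6,7,8,9}; box has {2,3,4,6,8,9} → only 1 remains.
R2C6 = 5: row 2 has {1,2,7,9}; col 6 has {1,3,4,7}; box has {1,2,3,4,6,8,9} → only 5 remains.
R3C4 = 7: row 3 has {3,6,9}; col 4 has {2,8}; box has {1,2,3,4,5,6,8,9} → only 7 remains.
R3C9 = 4: row 3 has {3,6,7,9}; col 9 has {1,2,5,6,7,8,9}; box has {3,5,9} → only 4 remains.
R4C5 = 3: row 4 has {1,2,7,9}; col 5 has {1,4,5,6,7,8,9}; box has {4,5,7} → only 3 remains.
R5C4 = 9: row 5 has {1,5,6,7}; col 4 has {2,7,8}; box has {3,4,5,7} → only 9 remains.
R6C3 = 3: row 6 has {4,8}; col 3 has {1,2,5,6,7,9}; box has {1,2,6} → only 3 remains.
R8C5 = 2: row 8 has {5,8,9}; col 5 has {1,3,4,5,6,7,8,9}; box has {1,7,8} → only 2 remains.
R8C6 = 6: row 8 has {2,5,8,9}; col 6 has {1,3,4,5,7}; box has {1,2,7,8} → only 6 remains.
R8C9 = 3: row 8 has {2,5,6,8,9}; col 9 has {1,2,4,5,6,7,8,9}; box has {2,6,8,9} → only 3 remains.
R1C2 = 2: row 1 has {3,4,5,6,8,9}; col 2 has {1}; box has {6,7,9} → only 2 remains.
R2C8 = 6: row 2 has {1,2,5,7,9}; col 8 has {8,9}; box has {3,4,5,9} → only 6 remains.
R3C3 = 8: row 3 has {3,4,6,7,9}; col 3 has {1,2,3,5,6,7,9}; box has {2,6,7,9} → only 8 remains.
R4C4 = 6: row 4 has {1,2,3,7,9}; col 4 has {2,7,8,9}; box has {3,4,5,7,9} → only 6 remains.
R4C6 = 8: row 4 has {1,2,3,6,7,9}; col 6 has {1,3,4,5,6,7}; box has {3,4,5,6,7,9} → only 8 remains.
R5C3 = 4: row 5 has {1,5,6,7,9}; col 3 has {1,2,3,5,6,7,8,9}; box has {1,2,3,6} → only 4 remains.
R5C7 = 2: row 5 has {1,4,5,6,7,9}; col 7 has {3,9}; box has {1,7,8,9} → only 2 remains.
R5C8 = 3: row 5 has {1,2,4,5,6,7,9}; col 8 has {6,8,9}; box has {1,2,7,8,9} → only 3 remains.
R6C4 = 1: row 6 has {3,4,8}; col 4 has {2,6,7,8,9}; box has {3,4,5,6,7,8,9} → only 1 remains.
R6C6 = 2: row 6 has {1,3,4,8}; col 6 has {1,3,4,5,6,7,8}; box has {1,3,4,5,6,7,8,9} → only 2 remains.
R6C8 = 5: row 6 has {1,2,3,4,8}; col 8 has {3,6,8,9}; box has {1,2,3,7,8,9} → only 5 remains.
R7C6 = 9: row 7 has {1,2,8}; col 6 has {1,2,3,4,5,6,7,8}; box has {1,2,6,7,8} → only 9 remains.
R8C4 = 4: row 8 has {2,3,5,6,8,9}; col 4 has {1,2,6,7,8,9}; box has {1,2,6,7,8,9} → only 4 remains.
R1C1 = 1: row 1 has {2,3,4,5,6,8,9}; col 1 has {6,8,9}; box has {2,6,7,8,9} → only 1 remains.
R1C8 = 7: row 1 has {1,2,3,4,5,6,8,9}; col 8 has {3,5,6,8,9}; box has {3,4,5,6,9} → only 7 remains.
R2C7 = 8: row 2 has {1,2,5,6,7,9}; col 7 has {2,3,9}; box has {3,4,5,6,7,9} → only 8 remains.
R3C2 = 5: row 3 has {3,4,6,7,8,9}; col 2 has {1,2}; box has {1,2,6,7,8,9} → only 5 remains.
R3C7 = 1: row 3 has {3,4,5,6,7,8,9}; col 7 has {2,3,8,9}; box has {3,4,5,6,7,8,9} → only 1 remains.
R3C8 = 2: row 3 has {1,3,4,5,6,7,8,9}; col 8 has {3,5,6,7,8,9}; box has {1,3,4,5,6,7,8,9} → only 2 remains.
R4C1 = 5: row 4 has {1,2,3,6,7,8,9}; col 1 has {1,6,8,9}; box has {1,2,3,4,6} → only 5 remains.
R4C7 = 4: row 4 has {1,2,3,5,6,7,8,9}; col 7 has {1,2,3,8,9}; box has {1,2,3,5,7,8,9} → only 4 remains.
R5C2 = 8: row 5 has {1,2,3,4,5,6,7,9}; col 2 has {1,2,5}; box has {1,2,3,4,5,6} → only 8 remains.
R6C1 = 7: row 6 has {1,2,3,4,5,8}; col 1 has {1,5,6,8,9}; box has {1,2,3,4,5,6,8} → only 7 remains.

7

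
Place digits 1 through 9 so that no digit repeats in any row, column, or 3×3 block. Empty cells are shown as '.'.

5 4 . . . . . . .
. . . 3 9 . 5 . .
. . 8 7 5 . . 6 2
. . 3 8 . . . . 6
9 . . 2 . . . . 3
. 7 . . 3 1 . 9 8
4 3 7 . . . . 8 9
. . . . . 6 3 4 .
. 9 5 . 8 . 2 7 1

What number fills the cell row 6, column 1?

row 1, column 9 = 7 (sole candidate).
row 2, column 8 = 1 (sole candidate).
row 2, column 9 = 4 (sole candidate).
row 3, column 2 = 1 (sole candidate).
row 3, column 6 = 4 (sole candidate).
row 3, column 7 = 9 (sole candidate).
row 5, column 8 = 5 (sole candidate).
row 6, column 7 = 4 (sole candidate).
row 7, column 7 = 6 (sole candidate).
row 8, column 9 = 5 (sole candidate).
row 9, column 1 = 6 (sole candidate).
row 9, column 4 = 4 (sole candidate).
row 9, column 6 = 3 (sole candidate).
row 1, column 7 = 8 (sole candidate).
row 1, column 8 = 3 (sole candidate).
row 3, column 1 = 3 (sole candidate).
row 4, column 8 = 2 (sole candidate).
row 5, column 6 = 7 (sole candidate).
row 5, column 7 = 1 (sole candidate).
row 6, column 1 = 2: row 6 has {1,3,4,7,8,9}; col 1 has {3,4,5,6,9}; box has {3,7,9} → only 2 remains.

2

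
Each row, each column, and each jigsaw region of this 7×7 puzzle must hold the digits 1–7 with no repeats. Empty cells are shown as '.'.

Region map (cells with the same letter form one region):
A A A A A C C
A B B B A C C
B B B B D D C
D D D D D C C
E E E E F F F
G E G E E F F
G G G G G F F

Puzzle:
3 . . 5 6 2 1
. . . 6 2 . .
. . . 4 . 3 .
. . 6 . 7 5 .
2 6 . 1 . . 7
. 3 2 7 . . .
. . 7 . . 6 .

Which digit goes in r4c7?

r1c3 = 4: row 1 has {1,2,3,5,6}; col 3 has {2,6,7}; region has {2,3,5,6} → only 4 remains.
r3c7 = 6: row 3 has {3,4}; col 7 has {1,7}; region has {1,2,5} → only 6 remains.
r4c4 = 2: row 4 has {5,6,7}; col 4 has {1,4,5,6,7}; region has {3,6,7} → only 2 remains.
r5c3 = 5: row 5 has {1,2,6,7}; col 3 has {2,4,6,7}; region has {1,2,3,6,7} → only 5 remains.
r5c6 = 4: row 5 has {1,2,5,6,7}; col 6 has {2,3,5,6}; region has {6,7} → only 4 remains.
r6c5 = 4: row 6 has {2,3,7}; col 5 has {2,6,7}; region has {1,2,3,5,6,7} → only 4 remains.
r6c6 = 1: row 6 has {2,3,4,7}; col 6 has {2,3,4,5,6}; region has {4,6,7} → only 1 remains.
r6c7 = 5: row 6 has {1,2,3,4,7}; col 7 has {1,6,7}; region has {1,4,6,7} → only 5 remains.
r7c4 = 3: row 7 has {6,7}; col 4 has {1,2,4,5,6,7}; region has {2,7} → only 3 remains.
r7c7 = 2: row 7 has {3,6,7}; col 7 has {1,5,6,7}; region has {1,4,5,6,7} → only 2 remains.
r1c2 = 7: row 1 has {1,2,3,4,5,6}; col 2 has {3,6}; region has {2,3,4,5,6} → only 7 remains.
r2c1 = 1: row 2 has {2,6}; col 1 has {2,3}; region has {2,3,4,5,6,7} → only 1 remains.
r2c2 = 5: row 2 has {1,2,6}; col 2 has {3,6,7}; region has {4,6} → only 5 remains.
r2c3 = 3: row 2 has {1,2,5,6}; col 3 has {2,4,5,6,7}; region has {4,5,6} → only 3 remains.
r2c6 = 7: row 2 has {1,2,3,5,6}; col 6 has {1,2,3,4,5,6}; region has {1,2,5,6} → only 7 remains.
r2c7 = 4: row 2 has {1,2,3,5,6,7}; col 7 has {1,2,5,6,7}; region has {1,2,5,6,7} → only 4 remains.
r3c1 = 7: row 3 has {3,4,6}; col 1 has {1,2,3}; region has {3,4,5,6} → only 7 remains.
r3c3 = 1: row 3 has {3,4,6,7}; col 3 has {2,3,4,5,6,7}; region has {3,4,5,6,7} → only 1 remains.
r3c5 = 5: row 3 has {1,3,4,6,7}; col 5 has {2,4,6,7}; region has {2,3,6,7} → only 5 remains.
r4c1 = 4: row 4 has {2,5,6,7}; col 1 has {1,2,3,7}; region has {2,3,5,6,7} → only 4 remains.
r4c2 = 1: row 4 has {2,4,5,6,7}; col 2 has {3,5,6,7}; region has {2,3,4,5,6,7} → only 1 remains.
r4c7 = 3: row 4 has {1,2,4,5,6,7}; col 7 has {1,2,4,5,6,7}; region has {1,2,4,5,6,7} → only 3 remains.

3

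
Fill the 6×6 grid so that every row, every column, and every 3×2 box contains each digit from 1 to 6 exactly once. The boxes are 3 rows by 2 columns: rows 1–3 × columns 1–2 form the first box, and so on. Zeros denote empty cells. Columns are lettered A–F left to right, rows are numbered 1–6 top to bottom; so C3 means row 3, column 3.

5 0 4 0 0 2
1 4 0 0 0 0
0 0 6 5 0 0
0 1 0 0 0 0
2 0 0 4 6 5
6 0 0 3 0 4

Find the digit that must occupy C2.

3

D1 = 1 (sole candidate).
E1 = 3 (sole candidate).
D2 = 2 (sole candidate).
E2 = 5 (sole candidate).
F2 = 6 (sole candidate).
A3 = 3 (sole candidate).
B3 = 2 (sole candidate).
F3 = 1 (sole candidate).
A4 = 4 (sole candidate).
D4 = 6 (sole candidate).
E4 = 2 (sole candidate).
F4 = 3 (sole candidate).
B5 = 3 (sole candidate).
C5 = 1 (sole candidate).
B6 = 5 (sole candidate).
C6 = 2 (sole candidate).
E6 = 1 (sole candidate).
B1 = 6 (sole candidate).
C2 = 3: row 2 has {1,2,4,5,6}; col 3 has {1,2,4,6}; box has {1,2,4,5,6} → only 3 remains.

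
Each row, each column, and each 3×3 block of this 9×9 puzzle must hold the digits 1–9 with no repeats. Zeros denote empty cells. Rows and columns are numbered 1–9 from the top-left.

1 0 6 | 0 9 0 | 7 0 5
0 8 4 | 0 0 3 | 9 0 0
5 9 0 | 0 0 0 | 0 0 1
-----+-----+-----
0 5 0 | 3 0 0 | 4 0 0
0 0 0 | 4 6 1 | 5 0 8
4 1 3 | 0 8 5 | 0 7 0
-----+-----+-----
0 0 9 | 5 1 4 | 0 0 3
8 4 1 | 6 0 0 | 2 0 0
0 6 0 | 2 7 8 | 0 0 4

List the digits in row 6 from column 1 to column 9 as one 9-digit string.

413985672

row 1, column 4 = 8: row 1 has {1,5,6,7,9}; col 4 has {2,3,4,5,6}; box has {3,9} → only 8 remains.
row 1, column 6 = 2: row 1 has {1,5,6,7,8,9}; col 6 has {1,3,4,5,8}; box has {3,8,9} → only 2 remains.
row 2, column 5 = 5: row 2 has {3,4,8,9}; col 5 has {1,6,7,8,9}; box has {2,3,8,9} → only 5 remains.
row 3, column 4 = 7: row 3 has {1,5,9}; col 4 has {2,3,4,5,6,8}; box has {2,3,5,8,9} → only 7 remains.
row 3, column 5 = 4: row 3 has {1,5,7,9}; col 5 has {1,5,6,7,8,9}; box has {2,3,5,7,8,9} → only 4 remains.
row 3, column 6 = 6: row 3 has {1,4,5,7,9}; col 6 has {1,2,3,4,5,8}; box has {2,3,4,5,7,8,9} → only 6 remains.
row 4, column 5 = 2: row 4 has {3,4,5}; col 5 has {1,4,5,6,7,8,9}; box has {1,3,4,5,6,8} → only 2 remains.
row 6, column 4 = 9: row 6 has {1,3,4,5,7,8}; col 4 has {2,3,4,5,6,7,8}; box has {1,2,3,4,5,6,8} → only 9 remains.
row 6, column 7 = 6: row 6 has {1,3,4,5,7,8,9}; col 7 has {2,4,5,7,9}; box has {4,5,7,8} → only 6 remains.
row 6, column 9 = 2: row 6 has {1,3,4,5,6,7,8,9}; col 9 has {1,3,4,5,8}; box has {4,5,6,7,8} → only 2 remains.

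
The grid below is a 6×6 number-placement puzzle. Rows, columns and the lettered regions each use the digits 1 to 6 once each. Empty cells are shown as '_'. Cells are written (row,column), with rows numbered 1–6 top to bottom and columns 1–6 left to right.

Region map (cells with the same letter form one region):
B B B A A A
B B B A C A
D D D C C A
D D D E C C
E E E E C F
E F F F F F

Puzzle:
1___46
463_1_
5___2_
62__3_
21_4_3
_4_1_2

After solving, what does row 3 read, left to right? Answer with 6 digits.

(1,2) = 5 (sole candidate).
(1,3) = 2 (sole candidate).
(1,4) = 3 (sole candidate).
(2,6) = 5 (sole candidate).
(3,2) = 3: row 3 has {2,5}; col 2 has {1,2,4,5,6}; region has {2,5,6} → only 3 remains.
(3,4) = 6: row 3 has {2,3,5}; col 4 has {1,3,4}; region has {1,2,3} → only 6 remains.
(3,6) = 1: row 3 has {2,3,5,6}; col 6 has {2,3,5,6}; region has {3,4,5,6} → only 1 remains.
(4,4) = 5 (sole candidate).
(4,6) = 4 (sole candidate).
(5,3) = 6 (sole candidate).
(5,5) = 5 (sole candidate).
(6,1) = 3 (sole candidate).
(6,3) = 5 (sole candidate).
(6,5) = 6 (sole candidate).
(2,4) = 2 (sole candidate).
(3,3) = 4: row 3 has {1,2,3,5,6}; col 3 has {2,3,5,6}; region has {2,3,5,6} → only 4 remains.

534621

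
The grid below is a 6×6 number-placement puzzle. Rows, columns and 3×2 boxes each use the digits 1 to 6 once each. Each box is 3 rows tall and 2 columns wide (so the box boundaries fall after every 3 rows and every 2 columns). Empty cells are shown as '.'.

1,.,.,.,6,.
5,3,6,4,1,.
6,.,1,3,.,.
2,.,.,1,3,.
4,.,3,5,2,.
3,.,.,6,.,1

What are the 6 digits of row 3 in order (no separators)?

621354

R1C4 = 2 (sole candidate).
R2C6 = 2 (sole candidate).
R4C3 = 4 (sole candidate).
R5C6 = 6 (sole candidate).
R6C2 = 5 (sole candidate).
R6C3 = 2 (sole candidate).
R6C5 = 4 (sole candidate).
R1C2 = 4 (sole candidate).
R1C3 = 5 (sole candidate).
R1C6 = 3 (sole candidate).
R3C2 = 2: row 3 has {1,3,6}; col 2 has {3,4,5}; box has {1,3,4,5,6} → only 2 remains.
R3C5 = 5: row 3 has {1,2,3,6}; col 5 has {1,2,3,4,6}; box has {1,2,3,6} → only 5 remains.
R3C6 = 4: row 3 has {1,2,3,5,6}; col 6 has {1,2,3,6}; box has {1,2,3,5,6} → only 4 remains.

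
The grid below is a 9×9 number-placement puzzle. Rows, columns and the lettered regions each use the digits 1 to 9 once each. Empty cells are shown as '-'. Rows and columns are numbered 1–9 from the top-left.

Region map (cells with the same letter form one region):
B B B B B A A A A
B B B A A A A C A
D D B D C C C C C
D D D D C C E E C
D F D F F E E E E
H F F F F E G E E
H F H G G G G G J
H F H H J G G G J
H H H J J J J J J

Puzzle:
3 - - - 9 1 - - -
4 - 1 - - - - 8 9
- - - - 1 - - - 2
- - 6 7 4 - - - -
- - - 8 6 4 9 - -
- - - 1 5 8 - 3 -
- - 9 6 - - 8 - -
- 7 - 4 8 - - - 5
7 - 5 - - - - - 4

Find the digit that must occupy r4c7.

r4c9 = 3: row 4 has {4,6,7}; col 9 has {2,4,5,9}; region has {1,2,4,8} → only 3 remains.
r3c2 = 4: in row 3, 4 can only go here (every other open cell in that row sees a 4).
r3c4 = 3: in row 3, 3 can only go here (every other open cell in that row sees a 3).
r5c3 = 2: row 5 has {4,6,8,9}; col 3 has {1,5,6,9}; region has {3,4,6,7} → only 2 remains.
r6c3 = 4: row 6 has {1,3,5,8}; col 3 has {1,2,5,6,9}; region has {1,5,6,7,8} → only 4 remains.
r8c3 = 3: row 8 has {4,5,7,8}; col 3 has {1,2,4,5,6,9}; region has {4,5,7,9} → only 3 remains.
r5c2 = 3: row 5 has {2,4,6,8,9}; col 2 has {4,7}; region has {1,4,5,6,7,8} → only 3 remains.
r7c2 = 2: row 7 has {6,8,9}; col 2 has {3,4,7}; region has {1,3,4,5,6,7,8} → only 2 remains.
r6c2 = 9: row 6 has {1,3,4,5,8}; col 2 has {2,3,4,7}; region has {1,2,3,4,5,6,7,8} → only 9 remains.
r7c1 = 1: row 7 has {2,6,8,9}; col 1 has {3,4,7}; region has {3,4,5,7,9} → only 1 remains.
r7c9 = 7: row 7 has {1,2,6,8,9}; col 9 has {2,3,4,5,9}; region has {4,5,8} → only 7 remains.
r5c1 = 5: row 5 has {2,3,4,6,8,9}; col 1 has {1,3,4,7}; region has {2,3,4,6,7} → only 5 remains.
r5c9 = 1: row 5 has {2,3,4,5,6,8,9}; col 9 has {2,3,4,5,7,9}; region has {3,4,8,9} → only 1 remains.
r6c9 = 6: row 6 has {1,3,4,5,8,9}; col 9 has {1,2,3,4,5,7,9}; region has {1,3,4,8,9} → only 6 remains.
r7c5 = 3: row 7 has {1,2,6,7,8,9}; col 5 has {1,4,5,6,8,9}; region has {6,8} → only 3 remains.
r7c6 = 5: row 7 has {1,2,3,6,7,8,9}; col 6 has {1,4,8}; region has {3,6,8} → only 5 remains.
r7c8 = 4: row 7 has {1,2,3,5,6,7,8,9}; col 8 has {3,8}; region has {3,5,6,8} → only 4 remains.
r9c5 = 2: row 9 has {4,5,7}; col 5 has {1,3,4,5,6,8,9}; region has {4,5,7,8} → only 2 remains.
r1c9 = 8: row 1 has {1,3,9}; col 9 has {1,2,3,4,5,6,7,9}; region has {1,9} → only 8 remains.
r2c5 = 7: row 2 has {1,4,8,9}; col 5 has {1,2,3,4,5,6,8,9}; region has {1,8,9} → only 7 remains.
r4c6 = 9: row 4 has {3,4,6,7}; col 6 has {1,4,5,8}; region has {1,2,3,4,8} → only 9 remains.
r5c8 = 7: row 5 has {1,2,3,4,5,6,8,9}; col 8 has {3,4,8}; region has {1,3,4,6,8,9} → only 7 remains.
r6c1 = 2: row 6 has {1,3,4,5,6,8,9}; col 1 has {1,3,4,5,7}; region has {1,3,4,5,7,9} → only 2 remains.
r6c7 = 7: row 6 has {1,2,3,4,5,6,8,9}; col 7 has {8,9}; region has {3,4,5,6,8} → only 7 remains.
r8c1 = 6: row 8 has {3,4,5,7,8}; col 1 has {1,2,3,4,5,7}; region has {1,2,3,4,5,7,9} → only 6 remains.
r8c6 = 2: row 8 has {3,4,5,6,7,8}; col 6 has {1,4,5,8,9}; region has {3,4,5,6,7,8} → only 2 remains.
r8c7 = 1: row 8 has {2,3,4,5,6,7,8}; col 7 has {7,8,9}; region has {2,3,4,5,6,7,8} → only 1 remains.
r8c8 = 9: row 8 has {1,2,3,4,5,6,7,8}; col 8 has {3,4,7,8}; region has {1,2,3,4,5,6,7,8} → only 9 remains.
r9c2 = 8: row 9 has {2,4,5,7}; col 2 has {2,3,4,7,9}; region has {1,2,3,4,5,6,7,9} → only 8 remains.
r9c4 = 9: row 9 has {2,4,5,7,8}; col 4 has {1,3,4,6,7,8}; region has {2,4,5,7,8} → only 9 remains.
r1c3 = 7: row 1 has {1,3,8,9}; col 3 has {1,2,3,4,5,6,9}; region has {1,3,4,9} → only 7 remains.
r3c3 = 8: row 3 has {1,2,3,4}; col 3 has {1,2,3,4,5,6,7,9}; region has {1,3,4,7,9} → only 8 remains.
r4c1 = 8: row 4 has {3,4,6,7,9}; col 1 has {1,2,3,4,5,6,7}; region has {2,3,4,5,6,7} → only 8 remains.
r4c2 = 1: row 4 has {3,4,6,7,8,9}; col 2 has {2,3,4,7,8,9}; region has {2,3,4,5,6,7,8} → only 1 remains.
r3c1 = 9: row 3 has {1,2,3,4,8}; col 1 has {1,2,3,4,5,6,7,8}; region has {1,2,3,4,5,6,7,8} → only 9 remains.
r1c7 = 4: in row 1, 4 can only go here (every other open cell in that row sees a 4).
r3c6 = 7: in row 3, 7 can only go here (every other open cell in that row sees a 7).
r9c8 = 1: in row 9, 1 can only go here (every other open cell in that row sees a 1).
r1c4 = 2: in region B, 2 can only go here (every other open cell in that region sees a 2).
r2c4 = 5: row 2 has {1,4,7,8,9}; col 4 has {1,2,3,4,6,7,8,9}; region has {1,4,7,8,9} → only 5 remains.
r1c8 = 6: row 1 has {1,2,3,4,7,8,9}; col 8 has {1,3,4,7,8,9}; region has {1,4,5,7,8,9} → only 6 remains.
r2c2 = 6: row 2 has {1,4,5,7,8,9}; col 2 has {1,2,3,4,7,8,9}; region has {1,2,3,4,7,8,9} → only 6 remains.
r2c6 = 3: row 2 has {1,4,5,6,7,8,9}; col 6 has {1,2,4,5,7,8,9}; region has {1,4,5,6,7,8,9} → only 3 remains.
r2c7 = 2: row 2 has {1,3,4,5,6,7,8,9}; col 7 has {1,4,7,8,9}; region has {1,3,4,5,6,7,8,9} → only 2 remains.
r3c8 = 5: row 3 has {1,2,3,4,7,8,9}; col 8 has {1,3,4,6,7,8,9}; region has {1,2,3,4,7,8,9} → only 5 remains.
r4c7 = 5: row 4 has {1,3,4,6,7,8,9}; col 7 has {1,2,4,7,8,9}; region has {1,3,4,6,7,8,9} → only 5 remains.

5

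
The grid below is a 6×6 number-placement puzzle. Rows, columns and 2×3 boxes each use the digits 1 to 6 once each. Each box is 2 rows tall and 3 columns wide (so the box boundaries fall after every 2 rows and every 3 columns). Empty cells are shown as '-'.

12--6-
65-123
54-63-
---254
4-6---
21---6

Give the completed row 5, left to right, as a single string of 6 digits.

436512

R1C6 = 5 (sole candidate).
R2C3 = 4 (sole candidate).
R3C6 = 1 (sole candidate).
R4C1 = 3 (sole candidate).
R4C2 = 6 (sole candidate).
R4C3 = 1 (sole candidate).
R5C2 = 3: row 5 has {4,6}; col 2 has {1,2,4,5,6}; box has {1,2,4,6} → only 3 remains.
R5C4 = 5: row 5 has {3,4,6}; col 4 has {1,2,6}; box has {6} → only 5 remains.
R5C5 = 1: row 5 has {3,4,5,6}; col 5 has {2,3,5,6}; box has {5,6} → only 1 remains.
R5C6 = 2: row 5 has {1,3,4,5,6}; col 6 has {1,3,4,5,6}; box has {1,5,6} → only 2 remains.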